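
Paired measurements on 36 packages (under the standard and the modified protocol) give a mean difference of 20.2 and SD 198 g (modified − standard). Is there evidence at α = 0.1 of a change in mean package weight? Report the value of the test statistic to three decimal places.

H0: μ_d = 0; H1: μ_d ≠ 0 (paired t-test on the differences, two-sided).
t = d̄/(s_d/√n) = 20.2/(198/√36) = 0.612
df = n − 1 = 35
Two-sided p-value ≈ 0.5444
Since p ≈ 0.5444 > α = 0.1, fail to reject H0; the evidence is not statistically significant.

0.612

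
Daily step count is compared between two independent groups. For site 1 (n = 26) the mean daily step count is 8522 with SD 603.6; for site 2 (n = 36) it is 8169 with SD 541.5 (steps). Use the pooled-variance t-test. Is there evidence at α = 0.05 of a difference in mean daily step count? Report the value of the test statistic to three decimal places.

2.414

Let group 1 = site 1, group 2 = site 2. H0: μ_1 = μ_2; H1: μ_1 ≠ μ_2 (two-sample pooled-variance t-test, two-sided).
s_p² = [(26−1)·603.6² + (36−1)·541.5²]/(26+36−2) = 322852
t = (8522 − 8169)/√[322852·(1/26 + 1/36)] = 2.414
df = n₁ + n₂ − 2 = 60
Two-sided p-value ≈ 0.0189
Since p ≈ 0.0189 < α = 0.05, reject H0; the evidence is statistically significant.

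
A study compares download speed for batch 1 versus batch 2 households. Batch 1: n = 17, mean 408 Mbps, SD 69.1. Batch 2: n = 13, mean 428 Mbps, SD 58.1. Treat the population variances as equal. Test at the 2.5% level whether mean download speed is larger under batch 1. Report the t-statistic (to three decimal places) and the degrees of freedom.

Let group 1 = batch 1, group 2 = batch 2. H0: μ_1 = μ_2; H1: μ_1 > μ_2 (two-sample pooled-variance t-test, right-tailed).
s_p² = [(17−1)·69.1² + (13−1)·58.1²]/(17+13−2) = 4175.15
t = (408 − 428)/√[4175.15·(1/17 + 1/13)] = -0.840
df = n₁ + n₂ − 2 = 28
p-value = P(T ≥ -0.840) ≈ 0.7960
Since p ≈ 0.7960 > α = 0.025, fail to reject H0; the data do not provide sufficient evidence against H0.

t = -0.840, df = 28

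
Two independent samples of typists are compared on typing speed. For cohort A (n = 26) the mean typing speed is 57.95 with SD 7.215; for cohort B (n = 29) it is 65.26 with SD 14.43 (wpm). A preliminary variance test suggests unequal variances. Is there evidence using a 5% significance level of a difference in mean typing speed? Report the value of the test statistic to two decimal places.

-2.41

Let group 1 = cohort A, group 2 = cohort B. H0: μ_1 = μ_2; H1: μ_1 ≠ μ_2 (Welch's two-sample t-test, two-sided).
t = (x̄_1 − x̄_2)/√(s_1²/n_1 + s_2²/n_2) = (57.95 − 65.26)/√(7.215²/26 + 14.43²/29) = -2.41
Welch–Satterthwaite df ≈ 42.12
Two-sided p-value ≈ 0.0203
Since p ≈ 0.0203 < α = 0.05, reject H0; the evidence is statistically significant.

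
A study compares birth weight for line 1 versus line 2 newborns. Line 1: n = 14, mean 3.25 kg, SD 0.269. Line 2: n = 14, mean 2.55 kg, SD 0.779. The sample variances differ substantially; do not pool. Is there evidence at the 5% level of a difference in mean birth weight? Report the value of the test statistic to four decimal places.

3.1781

Let group 1 = line 1, group 2 = line 2. H0: μ_1 = μ_2; H1: μ_1 ≠ μ_2 (Welch's two-sample t-test, two-sided).
t = (x̄_1 − x̄_2)/√(s_1²/n_1 + s_2²/n_2) = (3.25 − 2.55)/√(0.269²/14 + 0.779²/14) = 3.1781
Welch–Satterthwaite df ≈ 16.06
Two-sided p-value ≈ 0.0058
Since p ≈ 0.0058 < α = 0.05, reject H0; the data support H1.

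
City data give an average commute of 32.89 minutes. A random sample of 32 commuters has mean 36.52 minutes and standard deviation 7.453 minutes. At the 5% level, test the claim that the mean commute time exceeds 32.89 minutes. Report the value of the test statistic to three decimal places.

2.755

H0: μ = 32.89; H1: μ > 32.89 (one-sample t-test, right-tailed).
t = (x̄ − μ₀)/(s/√n) = (36.52 − 32.89)/(7.453/√32) = 2.755
df = n − 1 = 31
p-value = P(T ≥ 2.755) ≈ 0.0049
Since p ≈ 0.0049 < α = 0.05, reject H0; the evidence is statistically significant.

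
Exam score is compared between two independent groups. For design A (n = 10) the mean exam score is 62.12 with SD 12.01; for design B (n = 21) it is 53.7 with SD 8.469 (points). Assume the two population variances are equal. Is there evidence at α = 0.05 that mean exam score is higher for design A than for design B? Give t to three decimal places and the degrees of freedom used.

t = 2.258, df = 29

Let group 1 = design A, group 2 = design B. H0: μ_1 = μ_2; H1: μ_1 > μ_2 (two-sample pooled-variance t-test, right-tailed).
s_p² = [(10−1)·12.01² + (21−1)·8.469²]/(10+21−2) = 94.229
t = (62.12 − 53.7)/√[94.229·(1/10 + 1/21)] = 2.258
df = n₁ + n₂ − 2 = 29
p-value = P(T ≥ 2.258) ≈ 0.016
Since p ≈ 0.016 < α = 0.05, reject H0; the evidence is statistically significant.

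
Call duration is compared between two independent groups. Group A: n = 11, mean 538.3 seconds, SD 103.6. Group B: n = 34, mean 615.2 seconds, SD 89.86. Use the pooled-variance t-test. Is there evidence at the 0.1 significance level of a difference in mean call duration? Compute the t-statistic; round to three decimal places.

Let group 1 = group A, group 2 = group B. H0: μ_1 = μ_2; H1: μ_1 ≠ μ_2 (two-sample pooled-variance t-test, two-sided).
s_p² = [(11−1)·103.6² + (34−1)·89.86²]/(11+34−2) = 8692.99
t = (538.3 − 615.2)/√[8692.99·(1/11 + 1/34)] = -2.378
df = n₁ + n₂ − 2 = 43
Two-sided p-value ≈ 0.0219
Since p ≈ 0.0219 < α = 0.1, reject H0; the data support H1.

-2.378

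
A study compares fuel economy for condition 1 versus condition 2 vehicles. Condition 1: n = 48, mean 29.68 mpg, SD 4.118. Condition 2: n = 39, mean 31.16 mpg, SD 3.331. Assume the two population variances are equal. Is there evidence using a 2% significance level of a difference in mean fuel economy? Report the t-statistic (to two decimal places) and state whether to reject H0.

t = -1.81; fail to reject H0

Let group 1 = condition 1, group 2 = condition 2. H0: μ_1 = μ_2; H1: μ_1 ≠ μ_2 (two-sample pooled-variance t-test, two-sided).
s_p² = [(48−1)·4.118² + (39−1)·3.331²]/(48+39−2) = 14.3371
t = (29.68 − 31.16)/√[14.3371·(1/48 + 1/39)] = -1.81
df = n₁ + n₂ − 2 = 85
Two-sided p-value ≈ 0.073
Since p ≈ 0.073 > α = 0.02, fail to reject H0; the data do not provide sufficient evidence against H0.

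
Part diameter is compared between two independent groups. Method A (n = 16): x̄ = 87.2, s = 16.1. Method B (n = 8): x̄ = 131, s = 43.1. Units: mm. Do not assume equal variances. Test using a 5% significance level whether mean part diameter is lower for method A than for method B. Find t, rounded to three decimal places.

-2.779

Let group 1 = method A, group 2 = method B. H0: μ_1 = μ_2; H1: μ_1 < μ_2 (Welch's two-sample t-test, left-tailed).
t = (x̄_1 − x̄_2)/√(s_1²/n_1 + s_2²/n_2) = (87.2 − 131)/√(16.1²/16 + 43.1²/8) = -2.779
Welch–Satterthwaite df ≈ 7.99
p-value = P(T ≤ -2.779) ≈ 0.0120
Since p ≈ 0.0120 < α = 0.05, reject H0; the data support H1.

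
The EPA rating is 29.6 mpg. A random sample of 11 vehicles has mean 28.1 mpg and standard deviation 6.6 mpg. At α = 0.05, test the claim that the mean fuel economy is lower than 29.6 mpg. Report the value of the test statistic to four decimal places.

H0: μ = 29.6; H1: μ < 29.6 (one-sample t-test, left-tailed).
t = (x̄ − μ₀)/(s/√n) = (28.1 − 29.6)/(6.6/√11) = -0.7538
df = n − 1 = 10
p-value = P(T ≤ -0.7538) ≈ 0.2342
Since p ≈ 0.2342 > α = 0.05, fail to reject H0; the evidence is not statistically significant.

-0.7538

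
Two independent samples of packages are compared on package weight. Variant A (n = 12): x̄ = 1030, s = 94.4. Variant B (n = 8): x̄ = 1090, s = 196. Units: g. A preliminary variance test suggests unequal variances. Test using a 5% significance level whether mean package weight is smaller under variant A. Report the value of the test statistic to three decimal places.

Let group 1 = variant A, group 2 = variant B. H0: μ_1 = μ_2; H1: μ_1 < μ_2 (Welch's two-sample t-test, left-tailed).
t = (x̄_1 − x̄_2)/√(s_1²/n_1 + s_2²/n_2) = (1030 − 1090)/√(94.4²/12 + 196²/8) = -0.806
Welch–Satterthwaite df ≈ 9.19
p-value = P(T ≤ -0.806) ≈ 0.2204
Since p ≈ 0.2204 > α = 0.05, fail to reject H0; the evidence is not statistically significant.

-0.806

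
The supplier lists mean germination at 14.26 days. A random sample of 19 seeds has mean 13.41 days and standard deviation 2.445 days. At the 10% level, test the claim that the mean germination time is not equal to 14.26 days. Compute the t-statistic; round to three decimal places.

-1.515

H0: μ = 14.26; H1: μ ≠ 14.26 (one-sample t-test, two-sided).
t = (x̄ − μ₀)/(s/√n) = (13.41 − 14.26)/(2.445/√19) = -1.515
df = n − 1 = 18
Two-sided p-value ≈ 0.147
Since p ≈ 0.147 > α = 0.1, fail to reject H0; the evidence is not statistically significant.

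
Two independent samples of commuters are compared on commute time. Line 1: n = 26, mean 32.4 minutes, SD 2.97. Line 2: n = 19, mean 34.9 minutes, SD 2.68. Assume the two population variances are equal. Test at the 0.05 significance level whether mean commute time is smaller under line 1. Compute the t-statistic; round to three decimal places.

Let group 1 = line 1, group 2 = line 2. H0: μ_1 = μ_2; H1: μ_1 < μ_2 (two-sample pooled-variance t-test, left-tailed).
s_p² = [(26−1)·2.97² + (19−1)·2.68²]/(26+19−2) = 8.13502
t = (32.4 − 34.9)/√[8.13502·(1/26 + 1/19)] = -2.904
df = n₁ + n₂ − 2 = 43
p-value = P(T ≤ -2.904) ≈ 0.0029
Since p ≈ 0.0029 < α = 0.05, reject H0; the data support H1.

-2.904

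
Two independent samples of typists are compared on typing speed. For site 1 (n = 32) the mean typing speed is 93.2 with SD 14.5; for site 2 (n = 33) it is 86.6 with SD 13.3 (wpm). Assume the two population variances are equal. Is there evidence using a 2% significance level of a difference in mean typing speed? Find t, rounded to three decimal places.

1.913

Let group 1 = site 1, group 2 = site 2. H0: μ_1 = μ_2; H1: μ_1 ≠ μ_2 (two-sample pooled-variance t-test, two-sided).
s_p² = [(32−1)·14.5² + (33−1)·13.3²]/(32+33−2) = 193.305
t = (93.2 − 86.6)/√[193.305·(1/32 + 1/33)] = 1.913
df = n₁ + n₂ − 2 = 63
Two-sided p-value ≈ 0.060
Since p ≈ 0.060 > α = 0.02, fail to reject H0; the evidence is not statistically significant.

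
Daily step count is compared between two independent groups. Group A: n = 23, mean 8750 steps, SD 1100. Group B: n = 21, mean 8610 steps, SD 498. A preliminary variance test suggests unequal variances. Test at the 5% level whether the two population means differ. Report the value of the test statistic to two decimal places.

Let group 1 = group A, group 2 = group B. H0: μ_1 = μ_2; H1: μ_1 ≠ μ_2 (Welch's two-sample t-test, two-sided).
t = (x̄_1 − x̄_2)/√(s_1²/n_1 + s_2²/n_2) = (8750 − 8610)/√(1100²/23 + 498²/21) = 0.55
Welch–Satterthwaite df ≈ 31.25
Two-sided p-value ≈ 0.585
Since p ≈ 0.585 > α = 0.05, fail to reject H0; the evidence is not statistically significant.

0.55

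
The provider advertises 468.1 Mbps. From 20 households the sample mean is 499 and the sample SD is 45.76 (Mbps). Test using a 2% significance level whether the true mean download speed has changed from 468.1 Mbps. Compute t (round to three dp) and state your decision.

t = 3.020; reject H0

H0: μ = 468.1; H1: μ ≠ 468.1 (one-sample t-test, two-sided).
t = (x̄ − μ₀)/(s/√n) = (499 − 468.1)/(45.76/√20) = 3.020
df = n − 1 = 19
Two-sided p-value ≈ 0.0070
Since p ≈ 0.0070 < α = 0.02, reject H0; the data support H1.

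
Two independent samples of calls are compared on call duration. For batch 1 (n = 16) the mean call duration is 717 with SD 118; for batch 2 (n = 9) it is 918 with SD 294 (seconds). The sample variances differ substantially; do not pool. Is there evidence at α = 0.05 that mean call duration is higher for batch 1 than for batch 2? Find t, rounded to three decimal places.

-1.964

Let group 1 = batch 1, group 2 = batch 2. H0: μ_1 = μ_2; H1: μ_1 > μ_2 (Welch's two-sample t-test, right-tailed).
t = (x̄_1 − x̄_2)/√(s_1²/n_1 + s_2²/n_2) = (717 − 918)/√(118²/16 + 294²/9) = -1.964
Welch–Satterthwaite df ≈ 9.47
p-value = P(T ≥ -1.964) ≈ 0.9602
Since p ≈ 0.9602 > α = 0.05, fail to reject H0; the evidence is not statistically significant.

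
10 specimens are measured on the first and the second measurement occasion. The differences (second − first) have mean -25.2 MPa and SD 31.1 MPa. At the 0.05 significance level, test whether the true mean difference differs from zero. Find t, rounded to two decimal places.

-2.56

H0: μ_d = 0; H1: μ_d ≠ 0 (paired t-test on the differences, two-sided).
t = d̄/(s_d/√n) = -25.2/(31.1/√10) = -2.56
df = n − 1 = 9
Two-sided p-value ≈ 0.0306
Since p ≈ 0.0306 < α = 0.05, reject H0; the evidence is statistically significant.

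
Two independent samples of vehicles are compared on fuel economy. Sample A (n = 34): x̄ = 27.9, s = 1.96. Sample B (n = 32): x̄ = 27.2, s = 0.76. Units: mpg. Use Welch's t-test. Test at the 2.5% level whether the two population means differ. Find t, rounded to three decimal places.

1.934

Let group 1 = sample A, group 2 = sample B. H0: μ_1 = μ_2; H1: μ_1 ≠ μ_2 (Welch's two-sample t-test, two-sided).
t = (x̄_1 − x̄_2)/√(s_1²/n_1 + s_2²/n_2) = (27.9 − 27.2)/√(1.96²/34 + 0.76²/32) = 1.934
Welch–Satterthwaite df ≈ 43.21
Two-sided p-value ≈ 0.0597
Since p ≈ 0.0597 > α = 0.025, fail to reject H0; the evidence is not statistically significant.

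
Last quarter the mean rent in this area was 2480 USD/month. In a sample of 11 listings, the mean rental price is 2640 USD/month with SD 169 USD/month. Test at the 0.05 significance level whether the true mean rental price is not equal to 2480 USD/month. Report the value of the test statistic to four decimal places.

3.1400

H0: μ = 2480; H1: μ ≠ 2480 (one-sample t-test, two-sided).
t = (x̄ − μ₀)/(s/√n) = (2640 − 2480)/(169/√11) = 3.1400
df = n − 1 = 10
Two-sided p-value ≈ 0.0105
Since p ≈ 0.0105 < α = 0.05, reject H0; the data support H1.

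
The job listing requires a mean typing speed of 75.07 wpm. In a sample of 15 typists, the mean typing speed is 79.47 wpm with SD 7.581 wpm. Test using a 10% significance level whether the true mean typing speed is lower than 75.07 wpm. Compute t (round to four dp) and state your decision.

H0: μ = 75.07; H1: μ < 75.07 (one-sample t-test, left-tailed).
t = (x̄ − μ₀)/(s/√n) = (79.47 − 75.07)/(7.581/√15) = 2.2479
df = n − 1 = 14
p-value = P(T ≤ 2.2479) ≈ 0.979
Since p ≈ 0.979 > α = 0.1, fail to reject H0; the data do not provide sufficient evidence against H0.

t = 2.2479; fail to reject H0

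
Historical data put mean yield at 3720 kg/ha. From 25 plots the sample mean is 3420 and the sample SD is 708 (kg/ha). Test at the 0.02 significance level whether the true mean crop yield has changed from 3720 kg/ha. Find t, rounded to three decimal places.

-2.119

H0: μ = 3720; H1: μ ≠ 3720 (one-sample t-test, two-sided).
t = (x̄ − μ₀)/(s/√n) = (3420 − 3720)/(708/√25) = -2.119
df = n − 1 = 24
Two-sided p-value ≈ 0.0447
Since p ≈ 0.0447 > α = 0.02, fail to reject H0; the evidence is not statistically significant.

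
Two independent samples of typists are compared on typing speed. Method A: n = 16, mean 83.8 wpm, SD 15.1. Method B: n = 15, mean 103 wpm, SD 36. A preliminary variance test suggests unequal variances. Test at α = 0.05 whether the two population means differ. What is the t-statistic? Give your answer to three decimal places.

Let group 1 = method A, group 2 = method B. H0: μ_1 = μ_2; H1: μ_1 ≠ μ_2 (Welch's two-sample t-test, two-sided).
t = (x̄_1 − x̄_2)/√(s_1²/n_1 + s_2²/n_2) = (83.8 − 103)/√(15.1²/16 + 36²/15) = -1.914
Welch–Satterthwaite df ≈ 18.53
Two-sided p-value ≈ 0.0712
Since p ≈ 0.0712 > α = 0.05, fail to reject H0; the evidence is not statistically significant.

-1.914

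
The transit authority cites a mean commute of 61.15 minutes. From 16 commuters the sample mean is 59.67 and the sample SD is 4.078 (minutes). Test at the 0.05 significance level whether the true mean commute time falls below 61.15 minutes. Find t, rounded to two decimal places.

H0: μ = 61.15; H1: μ < 61.15 (one-sample t-test, left-tailed).
t = (x̄ − μ₀)/(s/√n) = (59.67 − 61.15)/(4.078/√16) = -1.45
df = n − 1 = 15
p-value = P(T ≤ -1.45) ≈ 0.084
Since p ≈ 0.084 > α = 0.05, fail to reject H0; the evidence is not statistically significant.

-1.45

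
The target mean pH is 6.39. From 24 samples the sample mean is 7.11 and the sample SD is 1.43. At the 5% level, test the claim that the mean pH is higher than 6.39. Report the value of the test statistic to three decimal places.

H0: μ = 6.39; H1: μ > 6.39 (one-sample t-test, right-tailed).
t = (x̄ − μ₀)/(s/√n) = (7.11 − 6.39)/(1.43/√24) = 2.467
df = n − 1 = 23
p-value = P(T ≥ 2.467) ≈ 0.0108
Since p ≈ 0.0108 < α = 0.05, reject H0; the data support H1.

2.467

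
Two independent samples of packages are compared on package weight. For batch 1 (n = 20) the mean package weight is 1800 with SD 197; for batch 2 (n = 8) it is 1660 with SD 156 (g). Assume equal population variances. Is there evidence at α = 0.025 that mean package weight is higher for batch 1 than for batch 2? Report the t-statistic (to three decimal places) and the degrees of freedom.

t = 1.791, df = 26

Let group 1 = batch 1, group 2 = batch 2. H0: μ_1 = μ_2; H1: μ_1 > μ_2 (two-sample pooled-variance t-test, right-tailed).
s_p² = [(20−1)·197² + (8−1)·156²]/(20+8−2) = 34912.4
t = (1800 − 1660)/√[34912.4·(1/20 + 1/8)] = 1.791
df = n₁ + n₂ − 2 = 26
p-value = P(T ≥ 1.791) ≈ 0.042
Since p ≈ 0.042 > α = 0.025, fail to reject H0; the data do not provide sufficient evidence against H0.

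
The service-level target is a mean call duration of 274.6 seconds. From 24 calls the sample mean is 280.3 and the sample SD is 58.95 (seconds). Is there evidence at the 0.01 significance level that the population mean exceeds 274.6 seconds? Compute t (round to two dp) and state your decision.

t = 0.47; fail to reject H0

H0: μ = 274.6; H1: μ > 274.6 (one-sample t-test, right-tailed).
t = (x̄ − μ₀)/(s/√n) = (280.3 − 274.6)/(58.95/√24) = 0.47
df = n − 1 = 23
p-value = P(T ≥ 0.47) ≈ 0.3201
Since p ≈ 0.3201 > α = 0.01, fail to reject H0; the evidence is not statistically significant.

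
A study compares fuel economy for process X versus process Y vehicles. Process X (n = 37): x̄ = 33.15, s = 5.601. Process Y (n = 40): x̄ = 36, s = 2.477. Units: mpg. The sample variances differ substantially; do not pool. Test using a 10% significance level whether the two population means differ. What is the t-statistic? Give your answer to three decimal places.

-2.848

Let group 1 = process X, group 2 = process Y. H0: μ_1 = μ_2; H1: μ_1 ≠ μ_2 (Welch's two-sample t-test, two-sided).
t = (x̄_1 − x̄_2)/√(s_1²/n_1 + s_2²/n_2) = (33.15 − 36)/√(5.601²/37 + 2.477²/40) = -2.848
Welch–Satterthwaite df ≈ 48.73
Two-sided p-value ≈ 0.0064
Since p ≈ 0.0064 < α = 0.1, reject H0; the data support H1.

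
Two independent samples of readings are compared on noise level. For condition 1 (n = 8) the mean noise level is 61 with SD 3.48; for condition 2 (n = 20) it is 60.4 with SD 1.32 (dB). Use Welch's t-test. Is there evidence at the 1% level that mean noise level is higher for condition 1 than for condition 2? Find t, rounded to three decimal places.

Let group 1 = condition 1, group 2 = condition 2. H0: μ_1 = μ_2; H1: μ_1 > μ_2 (Welch's two-sample t-test, right-tailed).
t = (x̄_1 − x̄_2)/√(s_1²/n_1 + s_2²/n_2) = (61 − 60.4)/√(3.48²/8 + 1.32²/20) = 0.474
Welch–Satterthwaite df ≈ 7.82
p-value = P(T ≥ 0.474) ≈ 0.324
Since p ≈ 0.324 > α = 0.01, fail to reject H0; the data do not provide sufficient evidence against H0.

0.474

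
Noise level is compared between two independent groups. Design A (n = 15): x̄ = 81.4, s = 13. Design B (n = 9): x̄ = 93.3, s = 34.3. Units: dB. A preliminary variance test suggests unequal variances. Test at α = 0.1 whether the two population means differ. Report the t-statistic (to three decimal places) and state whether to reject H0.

t = -0.999; fail to reject H0

Let group 1 = design A, group 2 = design B. H0: μ_1 = μ_2; H1: μ_1 ≠ μ_2 (Welch's two-sample t-test, two-sided).
t = (x̄_1 − x̄_2)/√(s_1²/n_1 + s_2²/n_2) = (81.4 − 93.3)/√(13²/15 + 34.3²/9) = -0.999
Welch–Satterthwaite df ≈ 9.40
Two-sided p-value ≈ 0.3430
Since p ≈ 0.3430 > α = 0.1, fail to reject H0; the data do not provide sufficient evidence against H0.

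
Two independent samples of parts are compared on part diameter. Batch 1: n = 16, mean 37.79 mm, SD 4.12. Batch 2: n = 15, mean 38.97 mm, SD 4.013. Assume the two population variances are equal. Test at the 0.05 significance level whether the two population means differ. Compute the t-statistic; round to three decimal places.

-0.807

Let group 1 = batch 1, group 2 = batch 2. H0: μ_1 = μ_2; H1: μ_1 ≠ μ_2 (two-sample pooled-variance t-test, two-sided).
s_p² = [(16−1)·4.12² + (15−1)·4.013²]/(16+15−2) = 16.5543
t = (37.79 − 38.97)/√[16.5543·(1/16 + 1/15)] = -0.807
df = n₁ + n₂ − 2 = 29
Two-sided p-value ≈ 0.4263
Since p ≈ 0.4263 > α = 0.05, fail to reject H0; the evidence is not statistically significant.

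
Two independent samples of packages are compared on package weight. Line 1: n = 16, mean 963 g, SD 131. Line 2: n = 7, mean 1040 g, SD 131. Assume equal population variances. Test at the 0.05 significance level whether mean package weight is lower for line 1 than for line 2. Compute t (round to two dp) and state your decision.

Let group 1 = line 1, group 2 = line 2. H0: μ_1 = μ_2; H1: μ_1 < μ_2 (two-sample pooled-variance t-test, left-tailed).
s_p² = [(16−1)·131² + (7−1)·131²]/(16+7−2) = 17161
t = (963 − 1040)/√[17161·(1/16 + 1/7)] = -1.30
df = n₁ + n₂ − 2 = 21
p-value = P(T ≤ -1.30) ≈ 0.104
Since p ≈ 0.104 > α = 0.05, fail to reject H0; the data do not provide sufficient evidence against H0.

t = -1.30; fail to reject H0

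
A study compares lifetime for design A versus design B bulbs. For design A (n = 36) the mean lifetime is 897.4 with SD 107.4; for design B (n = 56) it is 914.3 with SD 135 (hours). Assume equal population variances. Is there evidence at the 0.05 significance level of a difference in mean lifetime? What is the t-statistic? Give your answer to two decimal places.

Let group 1 = design A, group 2 = design B. H0: μ_1 = μ_2; H1: μ_1 ≠ μ_2 (two-sample pooled-variance t-test, two-sided).
s_p² = [(36−1)·107.4² + (56−1)·135²]/(36+56−2) = 15623.2
t = (897.4 − 914.3)/√[15623.2·(1/36 + 1/56)] = -0.63
df = n₁ + n₂ − 2 = 90
Two-sided p-value ≈ 0.528
Since p ≈ 0.528 > α = 0.05, fail to reject H0; the data do not provide sufficient evidence against H0.

-0.63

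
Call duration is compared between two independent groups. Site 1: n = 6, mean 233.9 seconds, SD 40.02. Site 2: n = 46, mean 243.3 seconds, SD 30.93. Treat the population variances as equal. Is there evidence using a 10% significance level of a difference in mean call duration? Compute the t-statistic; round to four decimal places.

-0.6777

Let group 1 = site 1, group 2 = site 2. H0: μ_1 = μ_2; H1: μ_1 ≠ μ_2 (two-sample pooled-variance t-test, two-sided).
s_p² = [(6−1)·40.02² + (46−1)·30.93²]/(6+46−2) = 1021.16
t = (233.9 − 243.3)/√[1021.16·(1/6 + 1/46)] = -0.6777
df = n₁ + n₂ − 2 = 50
Two-sided p-value ≈ 0.501
Since p ≈ 0.501 > α = 0.1, fail to reject H0; the data do not provide sufficient evidence against H0.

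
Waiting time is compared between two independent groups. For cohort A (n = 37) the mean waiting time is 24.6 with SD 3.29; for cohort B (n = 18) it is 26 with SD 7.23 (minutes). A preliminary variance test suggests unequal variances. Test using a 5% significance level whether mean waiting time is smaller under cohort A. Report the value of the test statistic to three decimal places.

Let group 1 = cohort A, group 2 = cohort B. H0: μ_1 = μ_2; H1: μ_1 < μ_2 (Welch's two-sample t-test, left-tailed).
t = (x̄_1 − x̄_2)/√(s_1²/n_1 + s_2²/n_2) = (24.6 − 26)/√(3.29²/37 + 7.23²/18) = -0.783
Welch–Satterthwaite df ≈ 20.50
p-value = P(T ≤ -0.783) ≈ 0.221
Since p ≈ 0.221 > α = 0.05, fail to reject H0; the evidence is not statistically significant.

-0.783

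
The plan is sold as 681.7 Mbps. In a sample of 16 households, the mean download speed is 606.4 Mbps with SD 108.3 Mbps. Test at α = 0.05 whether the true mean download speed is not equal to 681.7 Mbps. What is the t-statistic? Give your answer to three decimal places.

-2.781

H0: μ = 681.7; H1: μ ≠ 681.7 (one-sample t-test, two-sided).
t = (x̄ − μ₀)/(s/√n) = (606.4 − 681.7)/(108.3/√16) = -2.781
df = n − 1 = 15
Two-sided p-value ≈ 0.014
Since p ≈ 0.014 < α = 0.05, reject H0; the data support H1.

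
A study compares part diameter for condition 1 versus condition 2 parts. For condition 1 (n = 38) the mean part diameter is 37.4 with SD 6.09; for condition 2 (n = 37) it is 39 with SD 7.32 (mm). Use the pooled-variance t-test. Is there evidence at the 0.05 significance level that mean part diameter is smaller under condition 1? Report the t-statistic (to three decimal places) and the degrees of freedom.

Let group 1 = condition 1, group 2 = condition 2. H0: μ_1 = μ_2; H1: μ_1 < μ_2 (two-sample pooled-variance t-test, left-tailed).
s_p² = [(38−1)·6.09² + (37−1)·7.32²]/(38+37−2) = 45.2223
t = (37.4 − 39)/√[45.2223·(1/38 + 1/37)] = -1.030
df = n₁ + n₂ − 2 = 73
p-value = P(T ≤ -1.030) ≈ 0.153
Since p ≈ 0.153 > α = 0.05, fail to reject H0; the evidence is not statistically significant.

t = -1.030, df = 73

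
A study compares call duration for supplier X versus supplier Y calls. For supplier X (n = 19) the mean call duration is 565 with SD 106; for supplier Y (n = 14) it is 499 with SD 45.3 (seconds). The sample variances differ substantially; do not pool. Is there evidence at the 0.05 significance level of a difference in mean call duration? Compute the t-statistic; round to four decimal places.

Let group 1 = supplier X, group 2 = supplier Y. H0: μ_1 = μ_2; H1: μ_1 ≠ μ_2 (Welch's two-sample t-test, two-sided).
t = (x̄_1 − x̄_2)/√(s_1²/n_1 + s_2²/n_2) = (565 − 499)/√(106²/19 + 45.3²/14) = 2.4296
Welch–Satterthwaite df ≈ 25.83
Two-sided p-value ≈ 0.022
Since p ≈ 0.022 < α = 0.05, reject H0; the evidence is statistically significant.

2.4296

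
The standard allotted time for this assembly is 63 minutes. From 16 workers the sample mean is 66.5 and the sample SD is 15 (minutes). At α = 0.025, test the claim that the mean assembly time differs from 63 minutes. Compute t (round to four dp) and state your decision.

t = 0.9333; fail to reject H0

H0: μ = 63; H1: μ ≠ 63 (one-sample t-test, two-sided).
t = (x̄ − μ₀)/(s/√n) = (66.5 − 63)/(15/√16) = 0.9333
df = n − 1 = 15
Two-sided p-value ≈ 0.365
Since p ≈ 0.365 > α = 0.025, fail to reject H0; the data do not provide sufficient evidence against H0.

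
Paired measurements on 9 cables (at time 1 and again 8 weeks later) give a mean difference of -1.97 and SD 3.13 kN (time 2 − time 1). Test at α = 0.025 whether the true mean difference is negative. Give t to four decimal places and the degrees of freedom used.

H0: μ_d = 0; H1: μ_d < 0 (paired t-test on the differences, left-tailed).
t = d̄/(s_d/√n) = -1.97/(3.13/√9) = -1.8882
df = n − 1 = 8
p-value = P(T ≤ -1.8882) ≈ 0.0478
Since p ≈ 0.0478 > α = 0.025, fail to reject H0; the evidence is not statistically significant.

t = -1.8882, df = 8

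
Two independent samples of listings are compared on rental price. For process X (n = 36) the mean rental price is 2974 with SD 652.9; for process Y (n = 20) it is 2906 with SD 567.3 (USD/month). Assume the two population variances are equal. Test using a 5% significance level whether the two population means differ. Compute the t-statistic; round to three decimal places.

0.391

Let group 1 = process X, group 2 = process Y. H0: μ_1 = μ_2; H1: μ_1 ≠ μ_2 (two-sample pooled-variance t-test, two-sided).
s_p² = [(36−1)·652.9² + (20−1)·567.3²]/(36+20−2) = 389528
t = (2974 − 2906)/√[389528·(1/36 + 1/20)] = 0.391
df = n₁ + n₂ − 2 = 54
Two-sided p-value ≈ 0.698
Since p ≈ 0.698 > α = 0.05, fail to reject H0; the data do not provide sufficient evidence against H0.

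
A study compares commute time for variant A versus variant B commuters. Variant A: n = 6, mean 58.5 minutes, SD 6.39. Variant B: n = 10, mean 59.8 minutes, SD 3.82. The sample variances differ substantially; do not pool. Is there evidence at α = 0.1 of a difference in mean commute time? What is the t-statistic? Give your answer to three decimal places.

-0.452

Let group 1 = variant A, group 2 = variant B. H0: μ_1 = μ_2; H1: μ_1 ≠ μ_2 (Welch's two-sample t-test, two-sided).
t = (x̄_1 − x̄_2)/√(s_1²/n_1 + s_2²/n_2) = (58.5 − 59.8)/√(6.39²/6 + 3.82²/10) = -0.452
Welch–Satterthwaite df ≈ 7.19
Two-sided p-value ≈ 0.6645
Since p ≈ 0.6645 > α = 0.1, fail to reject H0; the evidence is not statistically significant.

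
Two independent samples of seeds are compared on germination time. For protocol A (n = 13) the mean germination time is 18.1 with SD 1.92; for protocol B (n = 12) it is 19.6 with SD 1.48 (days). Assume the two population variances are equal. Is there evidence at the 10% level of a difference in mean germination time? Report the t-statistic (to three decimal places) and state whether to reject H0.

Let group 1 = protocol A, group 2 = protocol B. H0: μ_1 = μ_2; H1: μ_1 ≠ μ_2 (two-sample pooled-variance t-test, two-sided).
s_p² = [(13−1)·1.92² + (12−1)·1.48²]/(13+12−2) = 2.97092
t = (18.1 − 19.6)/√[2.97092·(1/13 + 1/12)] = -2.174
df = n₁ + n₂ − 2 = 23
Two-sided p-value ≈ 0.0403
Since p ≈ 0.0403 < α = 0.1, reject H0; the evidence is statistically significant.

t = -2.174; reject H0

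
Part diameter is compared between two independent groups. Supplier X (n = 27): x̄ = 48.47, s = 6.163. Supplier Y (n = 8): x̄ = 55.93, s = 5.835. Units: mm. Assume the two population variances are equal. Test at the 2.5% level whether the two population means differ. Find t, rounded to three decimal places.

-3.041

Let group 1 = supplier X, group 2 = supplier Y. H0: μ_1 = μ_2; H1: μ_1 ≠ μ_2 (two-sample pooled-variance t-test, two-sided).
s_p² = [(27−1)·6.163² + (8−1)·5.835²]/(27+8−2) = 37.1478
t = (48.47 − 55.93)/√[37.1478·(1/27 + 1/8)] = -3.041
df = n₁ + n₂ − 2 = 33
Two-sided p-value ≈ 0.005
Since p ≈ 0.005 < α = 0.025, reject H0; the data support H1.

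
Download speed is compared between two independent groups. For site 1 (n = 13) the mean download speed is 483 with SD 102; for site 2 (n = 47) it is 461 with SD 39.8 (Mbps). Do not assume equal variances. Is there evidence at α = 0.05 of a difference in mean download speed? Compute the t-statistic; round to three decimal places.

Let group 1 = site 1, group 2 = site 2. H0: μ_1 = μ_2; H1: μ_1 ≠ μ_2 (Welch's two-sample t-test, two-sided).
t = (x̄_1 − x̄_2)/√(s_1²/n_1 + s_2²/n_2) = (483 − 461)/√(102²/13 + 39.8²/47) = 0.762
Welch–Satterthwaite df ≈ 13.03
Two-sided p-value ≈ 0.4598
Since p ≈ 0.4598 > α = 0.05, fail to reject H0; the evidence is not statistically significant.

0.762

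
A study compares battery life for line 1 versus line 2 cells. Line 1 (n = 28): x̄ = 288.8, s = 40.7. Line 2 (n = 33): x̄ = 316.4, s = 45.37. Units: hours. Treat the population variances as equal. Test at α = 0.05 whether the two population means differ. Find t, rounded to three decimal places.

Let group 1 = line 1, group 2 = line 2. H0: μ_1 = μ_2; H1: μ_1 ≠ μ_2 (two-sample pooled-variance t-test, two-sided).
s_p² = [(28−1)·40.7² + (33−1)·45.37²]/(28+33−2) = 1874.5
t = (288.8 − 316.4)/√[1874.5·(1/28 + 1/33)] = -2.481
df = n₁ + n₂ − 2 = 59
Two-sided p-value ≈ 0.0160
Since p ≈ 0.0160 < α = 0.05, reject H0; the data support H1.

-2.481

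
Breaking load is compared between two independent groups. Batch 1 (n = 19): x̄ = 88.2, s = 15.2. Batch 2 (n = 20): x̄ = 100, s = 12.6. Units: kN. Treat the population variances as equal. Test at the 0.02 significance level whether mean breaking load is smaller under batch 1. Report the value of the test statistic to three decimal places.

Let group 1 = batch 1, group 2 = batch 2. H0: μ_1 = μ_2; H1: μ_1 < μ_2 (two-sample pooled-variance t-test, left-tailed).
s_p² = [(19−1)·15.2² + (20−1)·12.6²]/(19+20−2) = 193.923
t = (88.2 − 100)/√[193.923·(1/19 + 1/20)] = -2.645
df = n₁ + n₂ − 2 = 37
p-value = P(T ≤ -2.645) ≈ 0.006
Since p ≈ 0.006 < α = 0.02, reject H0; the data support H1.

-2.645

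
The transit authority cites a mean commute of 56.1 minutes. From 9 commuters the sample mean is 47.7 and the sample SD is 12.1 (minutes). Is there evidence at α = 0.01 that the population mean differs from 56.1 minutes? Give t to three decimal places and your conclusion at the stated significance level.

H0: μ = 56.1; H1: μ ≠ 56.1 (one-sample t-test, two-sided).
t = (x̄ − μ₀)/(s/√n) = (47.7 − 56.1)/(12.1/√9) = -2.083
df = n − 1 = 8
Two-sided p-value ≈ 0.071
Since p ≈ 0.071 > α = 0.01, fail to reject H0; the data do not provide sufficient evidence against H0.

t = -2.083; fail to reject H0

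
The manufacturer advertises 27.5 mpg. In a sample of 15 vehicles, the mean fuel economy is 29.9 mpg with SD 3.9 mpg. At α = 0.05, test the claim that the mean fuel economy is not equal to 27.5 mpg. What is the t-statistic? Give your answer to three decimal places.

H0: μ = 27.5; H1: μ ≠ 27.5 (one-sample t-test, two-sided).
t = (x̄ − μ₀)/(s/√n) = (29.9 − 27.5)/(3.9/√15) = 2.383
df = n − 1 = 14
Two-sided p-value ≈ 0.032
Since p ≈ 0.032 < α = 0.05, reject H0; the evidence is statistically significant.

2.383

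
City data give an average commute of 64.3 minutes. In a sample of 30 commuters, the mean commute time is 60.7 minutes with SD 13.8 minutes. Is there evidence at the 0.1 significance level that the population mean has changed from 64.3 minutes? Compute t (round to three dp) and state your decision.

H0: μ = 64.3; H1: μ ≠ 64.3 (one-sample t-test, two-sided).
t = (x̄ − μ₀)/(s/√n) = (60.7 − 64.3)/(13.8/√30) = -1.429
df = n − 1 = 29
Two-sided p-value ≈ 0.164
Since p ≈ 0.164 > α = 0.1, fail to reject H0; the data do not provide sufficient evidence against H0.

t = -1.429; fail to reject H0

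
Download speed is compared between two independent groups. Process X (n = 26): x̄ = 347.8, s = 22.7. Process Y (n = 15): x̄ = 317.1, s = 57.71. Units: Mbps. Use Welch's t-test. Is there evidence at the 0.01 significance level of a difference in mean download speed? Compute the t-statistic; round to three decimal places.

1.974

Let group 1 = process X, group 2 = process Y. H0: μ_1 = μ_2; H1: μ_1 ≠ μ_2 (Welch's two-sample t-test, two-sided).
t = (x̄_1 − x̄_2)/√(s_1²/n_1 + s_2²/n_2) = (347.8 − 317.1)/√(22.7²/26 + 57.71²/15) = 1.974
Welch–Satterthwaite df ≈ 16.54
Two-sided p-value ≈ 0.065
Since p ≈ 0.065 > α = 0.01, fail to reject H0; the evidence is not statistically significant.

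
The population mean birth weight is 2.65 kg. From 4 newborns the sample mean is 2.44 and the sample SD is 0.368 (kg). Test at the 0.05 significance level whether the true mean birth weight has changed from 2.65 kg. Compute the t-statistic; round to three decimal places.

H0: μ = 2.65; H1: μ ≠ 2.65 (one-sample t-test, two-sided).
t = (x̄ − μ₀)/(s/√n) = (2.44 − 2.65)/(0.368/√4) = -1.141
df = n − 1 = 3
Two-sided p-value ≈ 0.3366
Since p ≈ 0.3366 > α = 0.05, fail to reject H0; the data do not provide sufficient evidence against H0.

-1.141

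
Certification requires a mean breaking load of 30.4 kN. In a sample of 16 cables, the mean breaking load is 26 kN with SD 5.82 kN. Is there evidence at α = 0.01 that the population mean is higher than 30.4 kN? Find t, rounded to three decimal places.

-3.024

H0: μ = 30.4; H1: μ > 30.4 (one-sample t-test, right-tailed).
t = (x̄ − μ₀)/(s/√n) = (26 − 30.4)/(5.82/√16) = -3.024
df = n − 1 = 15
p-value = P(T ≥ -3.024) ≈ 0.996
Since p ≈ 0.996 > α = 0.01, fail to reject H0; the evidence is not statistically significant.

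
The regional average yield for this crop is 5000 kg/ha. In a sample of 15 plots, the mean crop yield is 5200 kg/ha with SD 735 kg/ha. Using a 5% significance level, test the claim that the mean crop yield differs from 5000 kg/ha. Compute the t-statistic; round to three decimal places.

H0: μ = 5000; H1: μ ≠ 5000 (one-sample t-test, two-sided).
t = (x̄ − μ₀)/(s/√n) = (5200 − 5000)/(735/√15) = 1.054
df = n − 1 = 14
Two-sided p-value ≈ 0.310
Since p ≈ 0.310 > α = 0.05, fail to reject H0; the data do not provide sufficient evidence against H0.

1.054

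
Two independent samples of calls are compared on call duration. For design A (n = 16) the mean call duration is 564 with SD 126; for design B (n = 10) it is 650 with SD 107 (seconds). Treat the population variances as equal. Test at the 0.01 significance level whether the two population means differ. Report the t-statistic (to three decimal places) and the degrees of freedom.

t = -1.789, df = 24

Let group 1 = design A, group 2 = design B. H0: μ_1 = μ_2; H1: μ_1 ≠ μ_2 (two-sample pooled-variance t-test, two-sided).
s_p² = [(16−1)·126² + (10−1)·107²]/(16+10−2) = 14215.9
t = (564 − 650)/√[14215.9·(1/16 + 1/10)] = -1.789
df = n₁ + n₂ − 2 = 24
Two-sided p-value ≈ 0.0862
Since p ≈ 0.0862 > α = 0.01, fail to reject H0; the data do not provide sufficient evidence against H0.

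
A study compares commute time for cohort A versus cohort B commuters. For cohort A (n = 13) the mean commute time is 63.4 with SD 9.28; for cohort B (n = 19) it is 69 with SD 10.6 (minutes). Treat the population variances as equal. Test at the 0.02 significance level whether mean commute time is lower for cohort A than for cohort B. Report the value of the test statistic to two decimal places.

-1.54

Let group 1 = cohort A, group 2 = cohort B. H0: μ_1 = μ_2; H1: μ_1 < μ_2 (two-sample pooled-variance t-test, left-tailed).
s_p² = [(13−1)·9.28² + (19−1)·10.6²]/(13+19−2) = 101.863
t = (63.4 − 69)/√[101.863·(1/13 + 1/19)] = -1.54
df = n₁ + n₂ − 2 = 30
p-value = P(T ≤ -1.54) ≈ 0.067
Since p ≈ 0.067 > α = 0.02, fail to reject H0; the data do not provide sufficient evidence against H0.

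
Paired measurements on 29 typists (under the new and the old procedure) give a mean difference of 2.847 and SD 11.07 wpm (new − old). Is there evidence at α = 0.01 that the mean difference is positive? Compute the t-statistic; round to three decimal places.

H0: μ_d = 0; H1: μ_d > 0 (paired t-test on the differences, right-tailed).
t = d̄/(s_d/√n) = 2.847/(11.07/√29) = 1.385
df = n − 1 = 28
p-value = P(T ≥ 1.385) ≈ 0.0885
Since p ≈ 0.0885 > α = 0.01, fail to reject H0; the evidence is not statistically significant.

1.385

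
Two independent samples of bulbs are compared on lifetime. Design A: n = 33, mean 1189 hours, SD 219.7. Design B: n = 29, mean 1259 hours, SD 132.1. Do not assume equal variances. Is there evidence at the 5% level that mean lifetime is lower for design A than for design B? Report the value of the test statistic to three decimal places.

Let group 1 = design A, group 2 = design B. H0: μ_1 = μ_2; H1: μ_1 < μ_2 (Welch's two-sample t-test, left-tailed).
t = (x̄_1 − x̄_2)/√(s_1²/n_1 + s_2²/n_2) = (1189 − 1259)/√(219.7²/33 + 132.1²/29) = -1.541
Welch–Satterthwaite df ≈ 53.41
p-value = P(T ≤ -1.541) ≈ 0.065
Since p ≈ 0.065 > α = 0.05, fail to reject H0; the data do not provide sufficient evidence against H0.

-1.541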